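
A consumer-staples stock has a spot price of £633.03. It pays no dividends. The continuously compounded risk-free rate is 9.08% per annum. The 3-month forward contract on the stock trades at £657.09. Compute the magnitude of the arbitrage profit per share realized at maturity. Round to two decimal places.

Fair forward: F* = S·e^(carry·T), with carry = r = 0.0908
F* = 633.03 · e^(0.0908 × 3/12) = 633.03 · e^0.022700 = 633.03 × 1.022960 = £647.5644
Market £657.09 > fair £647.5644: forward overpriced → cash-and-carry (buy spot, short the forward).
At maturity, profit = |F_mkt − F*| = |657.09 − 647.5644| = £9.53 per share

£9.53 per share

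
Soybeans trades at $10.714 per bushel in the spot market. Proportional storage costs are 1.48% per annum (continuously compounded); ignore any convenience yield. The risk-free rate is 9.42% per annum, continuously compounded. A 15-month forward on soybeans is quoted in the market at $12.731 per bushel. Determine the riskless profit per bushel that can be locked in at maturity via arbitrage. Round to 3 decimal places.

$0.453 per bushel

Fair forward: F* = S·e^(carry·T), with carry = (r + u) = 0.0942 + 0.0148 = 0.1090
F* = 10.714 · e^(0.1090 × 15/12) = 10.714 · e^0.136250 = 10.714 × 1.145968 = $12.2779
Market $12.731 > fair $12.2779: forward overpriced → cash-and-carry (buy spot, short the forward).
At maturity, profit = |F_mkt − F*| = |12.731 − 12.2779| = $0.453 per bushel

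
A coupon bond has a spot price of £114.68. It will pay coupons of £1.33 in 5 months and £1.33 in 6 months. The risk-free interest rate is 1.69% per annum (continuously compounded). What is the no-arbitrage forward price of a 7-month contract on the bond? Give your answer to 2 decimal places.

PV(coupons) I = 1.33·e^(−0.0169·5/12) + 1.33·e^(−0.0169·6/12)
I = 1.3207 + 1.3188 = 2.6395
F = (S − I)·e^(rT) = (114.68 − 2.6395) · e^(0.0169·7/12)
= 112.0405 · e^0.009858 = 112.0405 × 1.009907 = £113.15

£113.15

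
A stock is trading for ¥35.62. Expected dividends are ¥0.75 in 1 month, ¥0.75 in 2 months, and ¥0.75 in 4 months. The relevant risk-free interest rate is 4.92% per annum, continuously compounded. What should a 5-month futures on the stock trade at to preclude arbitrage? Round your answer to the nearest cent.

¥34.08

PV(dividends) I = 0.75·e^(−0.0492·1/12) + 0.75·e^(−0.0492·2/12) + 0.75·e^(−0.0492·4/12)
I = 0.7469 + 0.7439 + 0.7378 = 2.2286
F = (S − I)·e^(rT) = (35.62 − 2.2286) · e^(0.0492·5/12)
= 33.3914 · e^0.020500 = 33.3914 × 1.020712 = ¥34.08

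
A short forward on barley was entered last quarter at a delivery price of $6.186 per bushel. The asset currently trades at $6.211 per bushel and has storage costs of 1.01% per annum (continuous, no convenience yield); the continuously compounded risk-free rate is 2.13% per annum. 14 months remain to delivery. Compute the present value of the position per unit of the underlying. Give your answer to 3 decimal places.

-$0.250 per bushel

Current fair forward for the remaining 14 months: F = S·e^((r + u)·T), (r + u) = 0.0213 + 0.0101 = 0.0314
F = 6.211 · e^(0.0314 × 14/12) = 6.211 × 1.037313 = 6.4428
Value of long forward = (F − K)·e^(−rT) = (6.4428 − 6.186) · e^(−0.0213·14/12)
= 0.2568 × 0.975456 = 0.250
Short position value = −(long value) = -$0.250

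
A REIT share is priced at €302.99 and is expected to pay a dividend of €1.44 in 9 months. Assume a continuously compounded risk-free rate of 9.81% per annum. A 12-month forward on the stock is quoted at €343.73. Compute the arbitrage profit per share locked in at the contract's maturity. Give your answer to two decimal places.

€10.99 per share

PV(dividends) I = 1.44·e^(−0.0981·9/12) = 1.3379
Fair forward F* = (S − I)·e^(rT) = (302.99 − 1.3379)·e^0.098100 = 301.6521 × 1.103073 = 332.7443
Market €343.73 > fair 332.7443: forward overpriced → cash-and-carry (borrow at r, buy the stock and collect the dividends, short the forward).
Profit at T = |F_mkt − F*| = |343.73 − 332.7443| = €10.99 per share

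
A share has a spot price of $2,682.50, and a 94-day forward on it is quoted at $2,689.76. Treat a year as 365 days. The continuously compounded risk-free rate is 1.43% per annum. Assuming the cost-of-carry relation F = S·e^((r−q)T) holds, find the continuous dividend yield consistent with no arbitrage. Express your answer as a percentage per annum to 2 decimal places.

From F = S·e^((r−q)T): (r − q) = ln(F/S)/T
ln(2689.76/2682.50) = ln(1.002706) = 0.002702
(r − q) = 0.002702 / (94/365) = 0.010492
q = r − ln(F/S)/T = 0.0143 − 0.010492 = 0.003808
q = 0.38%

0.38%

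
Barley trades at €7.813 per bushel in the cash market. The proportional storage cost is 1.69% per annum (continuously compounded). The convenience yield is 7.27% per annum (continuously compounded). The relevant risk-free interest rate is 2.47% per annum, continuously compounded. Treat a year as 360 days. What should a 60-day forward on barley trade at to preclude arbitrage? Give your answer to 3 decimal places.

Net carry = r + u − y = 0.0247 + 0.0169 − 0.0727 = -0.0311
F = S·e^((r+u−y)T) = 7.813 · e^(-0.0311 × 60/360) = 7.813 · e^-0.005183
= 7.813 × 0.994830 = €7.773 per bushel

€7.773 per bushel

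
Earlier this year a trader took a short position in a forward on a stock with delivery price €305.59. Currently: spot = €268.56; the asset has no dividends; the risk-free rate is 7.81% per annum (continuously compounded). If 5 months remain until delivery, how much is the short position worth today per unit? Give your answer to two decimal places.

Current fair forward for the remaining 5 months: F = S·e^(r·T), r = 0.0781
F = 268.56 · e^(0.0781 × 5/12) = 268.56 × 1.033077 = 277.4432
Value of long forward = (F − K)·e^(−rT) = (277.4432 − 305.59) · e^(−0.0781·5/12)
= -28.1468 × 0.967982 = -27.25
Short position value = −(long value) = €27.25

€27.25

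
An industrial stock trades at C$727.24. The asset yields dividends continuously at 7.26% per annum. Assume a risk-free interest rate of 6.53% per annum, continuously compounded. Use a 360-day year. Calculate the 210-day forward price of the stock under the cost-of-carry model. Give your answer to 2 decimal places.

F = S·e^((r − q)T) = 727.24 · e^((0.0653 − 0.0726) × 210/360)
= 727.24 · e^-0.004258 = 727.24 × 0.995751
F = C$724.15

C$724.15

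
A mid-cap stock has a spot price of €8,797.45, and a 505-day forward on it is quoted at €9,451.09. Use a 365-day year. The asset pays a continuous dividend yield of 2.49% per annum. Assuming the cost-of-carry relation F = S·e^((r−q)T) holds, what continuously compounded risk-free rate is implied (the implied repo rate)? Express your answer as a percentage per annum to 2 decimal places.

7.67%

From F = S·e^((r−q)T): (r − q) = ln(F/S)/T
ln(9451.09/8797.45) = ln(1.074299) = 0.071668
(r − q) = 0.071668 / (505/365) = 0.051800
r = ln(F/S)/T + q = 0.051800 + 0.0249 = 0.076700
r = 7.67%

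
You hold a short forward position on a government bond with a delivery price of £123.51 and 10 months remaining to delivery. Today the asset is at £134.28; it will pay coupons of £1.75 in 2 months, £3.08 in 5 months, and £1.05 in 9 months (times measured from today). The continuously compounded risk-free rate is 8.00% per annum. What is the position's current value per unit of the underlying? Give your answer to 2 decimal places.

PV(remaining coupons) I = 1.75·e^(−0.0800·2/12) + 3.08·e^(−0.0800·5/12) + 1.05·e^(−0.0800·9/12) = 5.6947
Current forward F = (S − I)·e^(rT) = (134.28 − 5.6947)·e^(0.0800·10/12) = 128.5853 × 1.068939 = 137.4498
Value (long) = (F − K)·e^(−rT) = (137.4498 − 123.51) × 0.935507 = 13.0408
Short position value = −(long value) = -£13.04

-£13.04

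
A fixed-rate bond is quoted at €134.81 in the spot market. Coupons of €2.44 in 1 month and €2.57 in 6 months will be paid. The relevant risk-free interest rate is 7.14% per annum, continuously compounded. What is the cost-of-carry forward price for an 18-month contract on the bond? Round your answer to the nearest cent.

€144.59

PV(coupons) I = 2.44·e^(−0.0714·1/12) + 2.57·e^(−0.0714·6/12)
I = 2.4255 + 2.4799 = 4.9054
F = (S − I)·e^(rT) = (134.81 − 4.9054) · e^(0.0714·18/12)
= 129.9046 · e^0.107100 = 129.9046 × 1.113046 = €144.59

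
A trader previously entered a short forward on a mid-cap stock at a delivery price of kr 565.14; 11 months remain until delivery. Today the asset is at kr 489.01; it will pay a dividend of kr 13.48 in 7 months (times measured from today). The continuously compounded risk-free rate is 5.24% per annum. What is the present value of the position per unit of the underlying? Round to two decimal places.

PV(remaining dividends) I = 13.48·e^(−0.0524·7/12) = 13.0742
Current forward F = (S − I)·e^(rT) = (489.01 − 13.0742)·e^(0.0524·11/12) = 475.9358 × 1.049206 = 499.3547
Value (long) = (F − K)·e^(−rT) = (499.3547 − 565.14) × 0.953102 = -62.7001
Short position value = −(long value) = kr 62.70

kr 62.70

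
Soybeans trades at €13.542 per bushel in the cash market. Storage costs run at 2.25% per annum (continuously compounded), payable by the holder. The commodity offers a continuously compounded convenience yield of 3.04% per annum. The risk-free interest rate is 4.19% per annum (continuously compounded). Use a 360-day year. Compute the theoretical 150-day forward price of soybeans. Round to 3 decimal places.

Net carry = r + u − y = 0.0419 + 0.0225 − 0.0304 = 0.0340
F = S·e^((r+u−y)T) = 13.542 · e^(0.0340 × 150/360) = 13.542 · e^0.014167
= 13.542 × 1.014268 = €13.735 per bushel

€13.735 per bushel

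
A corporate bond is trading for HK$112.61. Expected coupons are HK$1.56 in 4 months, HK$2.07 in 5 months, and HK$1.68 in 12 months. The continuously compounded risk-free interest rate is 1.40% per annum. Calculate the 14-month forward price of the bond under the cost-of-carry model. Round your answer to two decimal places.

HK$109.11

PV(coupons) I = 1.56·e^(−0.0140·4/12) + 2.07·e^(−0.0140·5/12) + 1.68·e^(−0.0140·12/12)
I = 1.5527 + 2.0580 + 1.6566 = 5.2673
F = (S − I)·e^(rT) = (112.61 − 5.2673) · e^(0.0140·14/12)
= 107.3427 · e^0.016333 = 107.3427 × 1.016467 = HK$109.11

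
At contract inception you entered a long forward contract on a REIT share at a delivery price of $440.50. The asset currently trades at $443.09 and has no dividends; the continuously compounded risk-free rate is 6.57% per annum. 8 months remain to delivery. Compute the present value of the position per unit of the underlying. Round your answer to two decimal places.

Current fair forward for the remaining 8 months: F = S·e^(r·T), r = 0.0657
F = 443.09 · e^(0.0657 × 8/12) = 443.09 × 1.044773 = 462.9285
Value of long forward = (F − K)·e^(−rT) = (462.9285 − 440.50) · e^(−0.0657·8/12)
= 22.4285 × 0.957145 = 21.47

$21.47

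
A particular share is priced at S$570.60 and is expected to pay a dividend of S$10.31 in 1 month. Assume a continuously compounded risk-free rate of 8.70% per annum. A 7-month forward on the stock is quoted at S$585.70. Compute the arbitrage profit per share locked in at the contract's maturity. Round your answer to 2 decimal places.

PV(dividends) I = 10.31·e^(−0.0870·1/12) = 10.2355
Fair forward F* = (S − I)·e^(rT) = (570.60 − 10.2355)·e^0.050750 = 560.3645 × 1.052060 = 589.5371
Market S$585.70 < fair 589.5371: forward underpriced → reverse cash-and-carry (short the stock, invest proceeds at r, pay the dividends, go long the forward).
Profit at T = |F_mkt − F*| = |585.70 − 589.5371| = S$3.84 per share

S$3.84 per share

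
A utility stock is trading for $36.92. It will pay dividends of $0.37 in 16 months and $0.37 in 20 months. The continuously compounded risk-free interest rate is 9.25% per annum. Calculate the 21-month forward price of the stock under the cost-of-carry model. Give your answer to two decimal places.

PV(dividends) I = 0.37·e^(−0.0925·16/12) + 0.37·e^(−0.0925·20/12)
I = 0.3271 + 0.3171 = 0.6442
F = (S − I)·e^(rT) = (36.92 − 0.6442) · e^(0.0925·21/12)
= 36.2758 · e^0.161875 = 36.2758 × 1.175713 = $42.65

$42.65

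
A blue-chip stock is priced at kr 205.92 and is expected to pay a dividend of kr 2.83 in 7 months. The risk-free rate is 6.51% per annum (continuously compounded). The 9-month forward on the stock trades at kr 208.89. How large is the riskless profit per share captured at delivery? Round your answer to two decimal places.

kr 4.47 per share

PV(dividends) I = 2.83·e^(−0.0651·7/12) = 2.7245
Fair forward F* = (S − I)·e^(rT) = (205.92 − 2.7245)·e^0.048825 = 203.1955 × 1.050037 = 213.3628
Market kr 208.89 < fair 213.3628: forward underpriced → reverse cash-and-carry (short the stock, invest proceeds at r, pay the dividends, go long the forward).
Profit at T = |F_mkt − F*| = |208.89 − 213.3628| = kr 4.47 per share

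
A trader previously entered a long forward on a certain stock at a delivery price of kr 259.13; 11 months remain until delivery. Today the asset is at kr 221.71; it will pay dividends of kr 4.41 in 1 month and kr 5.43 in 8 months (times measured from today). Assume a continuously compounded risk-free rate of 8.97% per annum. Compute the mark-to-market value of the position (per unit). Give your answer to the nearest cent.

-kr 26.46

PV(remaining dividends) I = 4.41·e^(−0.0897·1/12) + 5.43·e^(−0.0897·8/12) = 9.4920
Current forward F = (S − I)·e^(rT) = (221.71 − 9.4920)·e^(0.0897·11/12) = 212.2180 × 1.085700 = 230.4051
Value (long) = (F − K)·e^(−rT) = (230.4051 − 259.13) × 0.921065 = -26.4575
Value = -kr 26.46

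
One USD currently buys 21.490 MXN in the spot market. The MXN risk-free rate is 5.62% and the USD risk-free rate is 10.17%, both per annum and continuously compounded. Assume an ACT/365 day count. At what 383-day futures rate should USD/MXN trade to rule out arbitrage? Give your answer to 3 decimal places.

F = S·e^((r_MXN − r_USD)T) = 21.490 · e^((0.0562 − 0.1017) × 383/365)
= 21.490 · e^-0.047744 = 21.490 × 0.953378
F = 20.488 MXN per USD

20.488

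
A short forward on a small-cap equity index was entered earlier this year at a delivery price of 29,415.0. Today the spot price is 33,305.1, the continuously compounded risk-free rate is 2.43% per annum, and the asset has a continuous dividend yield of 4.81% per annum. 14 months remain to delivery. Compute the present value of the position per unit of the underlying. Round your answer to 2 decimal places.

-2894.81

Current fair forward for the remaining 14 months: F = S·e^((r − q)·T), (r − q) = 0.0243 − 0.0481 = -0.0238
F = 33305.1 · e^(-0.0238 × 14/12) = 33305.1 × 0.97261528 = 32393.0492
Value of long forward = (F − K)·e^(−rT) = (32393.0492 − 29415.0) · e^(−0.0243·14/12)
= 2978.0492 × 0.97204809 = 2894.81
Short position value = −(long value) = -2894.81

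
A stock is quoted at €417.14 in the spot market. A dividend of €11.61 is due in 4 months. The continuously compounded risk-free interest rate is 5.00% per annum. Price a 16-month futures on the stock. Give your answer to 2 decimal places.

PV(dividends) I = 11.61·e^(−0.0500·4/12)
I = 11.4181
F = (S − I)·e^(rT) = (417.14 − 11.4181) · e^(0.0500·16/12)
= 405.7219 · e^0.066667 = 405.7219 × 1.068939 = €433.69

€433.69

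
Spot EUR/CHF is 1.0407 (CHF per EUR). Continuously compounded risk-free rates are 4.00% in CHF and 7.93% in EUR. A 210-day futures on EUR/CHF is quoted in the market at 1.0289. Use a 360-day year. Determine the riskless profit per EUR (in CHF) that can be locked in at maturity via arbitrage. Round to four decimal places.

Fair futures: F* = S·e^(carry·T), with carry = (r_CHF − r_EUR) = 0.0400 − 0.0793 = -0.0393
F* = 1.0407 · e^(-0.0393 × 210/360) = 1.0407 · e^-0.022925 = 1.0407 × 0.977336 = 1.0171
Market 1.0289 > fair 1.0171: forward overpriced → cash-and-carry (buy spot, short the forward).
At maturity, profit = |F_mkt − F*| = |1.0289 − 1.0171| = 0.0118 per EUR (in CHF)

0.0118 per EUR (in CHF)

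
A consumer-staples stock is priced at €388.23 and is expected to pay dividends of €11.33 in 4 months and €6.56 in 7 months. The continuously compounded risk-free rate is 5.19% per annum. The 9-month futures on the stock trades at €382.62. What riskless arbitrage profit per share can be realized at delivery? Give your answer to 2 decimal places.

PV(dividends) I = 11.33·e^(−0.0519·4/12) + 6.56·e^(−0.0519·7/12) = 17.5000
Fair futures F* = (S − I)·e^(rT) = (388.23 − 17.5000)·e^0.038925 = 370.7300 × 1.039693 = 385.4454
Market €382.62 < fair 385.4454: forward underpriced → reverse cash-and-carry (short the stock, invest proceeds at r, pay the dividends, go long the forward).
Profit at T = |F_mkt − F*| = |382.62 − 385.4454| = €2.83 per share

€2.83 per share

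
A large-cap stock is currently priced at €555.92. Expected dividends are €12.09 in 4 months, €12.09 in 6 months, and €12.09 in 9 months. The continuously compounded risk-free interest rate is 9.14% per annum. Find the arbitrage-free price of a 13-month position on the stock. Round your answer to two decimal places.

€575.62

PV(dividends) I = 12.09·e^(−0.0914·4/12) + 12.09·e^(−0.0914·6/12) + 12.09·e^(−0.0914·9/12)
I = 11.7272 + 11.5499 + 11.2890 = 34.5661
F = (S − I)·e^(rT) = (555.92 − 34.5661) · e^(0.0914·13/12)
= 521.3539 · e^0.099017 = 521.3539 × 1.104085 = €575.62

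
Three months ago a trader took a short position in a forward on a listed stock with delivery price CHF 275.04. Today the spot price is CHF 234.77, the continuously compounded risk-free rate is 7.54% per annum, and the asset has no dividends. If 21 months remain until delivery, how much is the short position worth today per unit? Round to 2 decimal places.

Current fair forward for the remaining 21 months: F = S·e^(r·T), r = 0.0754
F = 234.77 · e^(0.0754 × 21/12) = 234.77 × 1.141051 = 267.8845
Value of long forward = (F − K)·e^(−rT) = (267.8845 − 275.04) · e^(−0.0754·21/12)
= -7.1555 × 0.876385 = -6.27
Short position value = −(long value) = CHF 6.27

CHF 6.27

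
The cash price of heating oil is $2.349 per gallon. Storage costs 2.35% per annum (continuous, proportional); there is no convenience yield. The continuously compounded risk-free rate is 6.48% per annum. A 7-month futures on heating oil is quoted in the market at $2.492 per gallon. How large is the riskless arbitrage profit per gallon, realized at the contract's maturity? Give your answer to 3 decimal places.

$0.019 per gallon

Fair futures: F* = S·e^(carry·T), with carry = (r + u) = 0.0648 + 0.0235 = 0.0883
F* = 2.349 · e^(0.0883 × 7/12) = 2.349 · e^0.051508 = 2.349 × 1.052858 = $2.4732
Market $2.492 > fair $2.4732: forward overpriced → cash-and-carry (buy spot, short the forward).
At maturity, profit = |F_mkt − F*| = |2.492 − 2.4732| = $0.019 per gallon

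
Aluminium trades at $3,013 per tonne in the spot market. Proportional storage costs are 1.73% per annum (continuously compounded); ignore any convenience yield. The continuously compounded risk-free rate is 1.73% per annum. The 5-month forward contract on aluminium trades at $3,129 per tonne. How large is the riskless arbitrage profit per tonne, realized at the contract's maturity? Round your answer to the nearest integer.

$72 per tonne

Fair forward: F* = S·e^(carry·T), with carry = (r + u) = 0.0173 + 0.0173 = 0.0346
F* = 3013 · e^(0.0346 × 5/12) = 3013 · e^0.014417 = 3013 × 1.014521 = $3056.7518
Market $3129 > fair $3056.7518: forward overpriced → cash-and-carry (buy spot, short the forward).
At maturity, profit = |F_mkt − F*| = |3129 − 3056.7518| = $72 per tonne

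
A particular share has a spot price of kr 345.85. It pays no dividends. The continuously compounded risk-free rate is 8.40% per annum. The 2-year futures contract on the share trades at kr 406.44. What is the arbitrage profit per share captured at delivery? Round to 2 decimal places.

kr 2.68 per share

Fair futures: F* = S·e^(carry·T), with carry = r = 0.0840
F* = 345.85 · e^(0.0840 × 2) = 345.85 · e^0.168000 = 345.85 × 1.182937 = kr 409.1188
Market kr 406.44 < fair kr 409.1188: forward underpriced → reverse cash-and-carry (short spot, go long the forward).
At maturity, profit = |F_mkt − F*| = |406.44 − 409.1188| = kr 2.68 per share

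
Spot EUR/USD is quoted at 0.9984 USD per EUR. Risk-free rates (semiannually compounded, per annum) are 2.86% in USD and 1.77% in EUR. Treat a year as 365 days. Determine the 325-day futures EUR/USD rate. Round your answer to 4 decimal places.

By covered interest parity, F = S · (1+r_USD/2)^(2T) / (1+r_EUR/2)^(2T)
= 0.9984 × 1.025608 / 1.015815 = 0.9984 × 1.009641
F = 1.0080 USD per EUR

1.0080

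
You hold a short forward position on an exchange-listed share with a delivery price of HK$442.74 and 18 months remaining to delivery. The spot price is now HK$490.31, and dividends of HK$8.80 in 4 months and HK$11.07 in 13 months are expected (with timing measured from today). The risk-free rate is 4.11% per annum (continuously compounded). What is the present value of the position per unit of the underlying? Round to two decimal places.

PV(remaining dividends) I = 8.80·e^(−0.0411·4/12) + 11.07·e^(−0.0411·13/12) = 19.2682
Current forward F = (S − I)·e^(rT) = (490.31 − 19.2682)·e^(0.0411·18/12) = 471.0418 × 1.063590 = 500.9953
Value (long) = (F − K)·e^(−rT) = (500.9953 − 442.74) × 0.940212 = 54.7723
Short position value = −(long value) = -HK$54.77

-HK$54.77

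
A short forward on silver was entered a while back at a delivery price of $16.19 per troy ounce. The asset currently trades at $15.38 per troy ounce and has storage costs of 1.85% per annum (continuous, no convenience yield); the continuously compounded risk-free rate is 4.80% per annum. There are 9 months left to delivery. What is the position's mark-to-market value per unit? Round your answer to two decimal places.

$0.02 per troy ounce

Current fair forward for the remaining 9 months: F = S·e^((r + u)·T), (r + u) = 0.0480 + 0.0185 = 0.0665
F = 15.38 · e^(0.0665 × 9/12) = 15.38 × 1.051140 = 16.1665
Value of long forward = (F − K)·e^(−rT) = (16.1665 − 16.19) · e^(−0.0480·9/12)
= -0.0235 × 0.964640 = -0.02
Short position value = −(long value) = $0.02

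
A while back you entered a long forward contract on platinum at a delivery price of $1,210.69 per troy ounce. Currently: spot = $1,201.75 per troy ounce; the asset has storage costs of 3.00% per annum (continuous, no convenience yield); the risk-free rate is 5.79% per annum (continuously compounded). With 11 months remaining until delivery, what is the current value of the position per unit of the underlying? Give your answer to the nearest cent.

$87.15 per troy ounce

Current fair forward for the remaining 11 months: F = S·e^((r + u)·T), (r + u) = 0.0579 + 0.0300 = 0.0879
F = 1201.75 · e^(0.0879 × 11/12) = 1201.75 × 1.08391014 = 1302.5890
Value of long forward = (F − K)·e^(−rT) = (1302.5890 − 1210.69) · e^(−0.0579·11/12)
= 91.8990 × 0.94830889 = 87.15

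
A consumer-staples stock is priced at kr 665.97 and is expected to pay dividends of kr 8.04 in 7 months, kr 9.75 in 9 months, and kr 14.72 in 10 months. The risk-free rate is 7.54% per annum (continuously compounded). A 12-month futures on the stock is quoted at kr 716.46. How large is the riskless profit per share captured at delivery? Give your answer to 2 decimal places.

PV(dividends) I = 8.04·e^(−0.0754·7/12) + 9.75·e^(−0.0754·9/12) + 14.72·e^(−0.0754·10/12) = 30.7315
Fair futures F* = (S − I)·e^(rT) = (665.97 − 30.7315)·e^0.075400 = 635.2385 × 1.078315 = 684.9872
Market kr 716.46 > fair 684.9872: forward overpriced → cash-and-carry (borrow at r, buy the stock and collect the dividends, short the forward).
Profit at T = |F_mkt − F*| = |716.46 − 684.9872| = kr 31.47 per share

kr 31.47 per share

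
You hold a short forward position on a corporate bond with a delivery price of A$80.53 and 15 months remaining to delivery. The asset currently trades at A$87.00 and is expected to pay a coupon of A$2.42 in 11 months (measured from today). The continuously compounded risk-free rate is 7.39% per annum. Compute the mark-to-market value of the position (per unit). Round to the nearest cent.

PV(remaining coupons) I = 2.42·e^(−0.0739·11/12) = 2.2615
Current forward F = (S − I)·e^(rT) = (87.00 − 2.2615)·e^(0.0739·15/12) = 84.7385 × 1.096776 = 92.9392
Value (long) = (F − K)·e^(−rT) = (92.9392 − 80.53) × 0.911763 = 11.3142
Short position value = −(long value) = -A$11.31

-A$11.31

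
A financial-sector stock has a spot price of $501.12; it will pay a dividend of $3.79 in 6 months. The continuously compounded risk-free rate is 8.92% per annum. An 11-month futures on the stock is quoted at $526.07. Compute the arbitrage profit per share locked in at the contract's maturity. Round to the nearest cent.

$13.81 per share

PV(dividends) I = 3.79·e^(−0.0892·6/12) = 3.6247
Fair futures F* = (S − I)·e^(rT) = (501.12 − 3.6247)·e^0.081767 = 497.4953 × 1.085203 = 539.8834
Market $526.07 < fair 539.8834: forward underpriced → reverse cash-and-carry (short the stock, invest proceeds at r, pay the dividends, go long the forward).
Profit at T = |F_mkt − F*| = |526.07 − 539.8834| = $13.81 per share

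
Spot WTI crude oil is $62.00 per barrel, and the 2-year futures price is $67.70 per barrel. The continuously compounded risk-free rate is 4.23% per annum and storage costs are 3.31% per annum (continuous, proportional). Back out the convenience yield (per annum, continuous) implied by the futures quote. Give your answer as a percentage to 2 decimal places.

F = S·e^((r+u−y)T) ⇒ (r+u−y) = ln(F/S)/T
ln(67.70/62.00) = 0.087952; /T ⇒ 0.043976
y = r + u − ln(F/S)/T = 0.0423 + 0.0331 − 0.043976 = 0.031424
y = 3.14%

3.14%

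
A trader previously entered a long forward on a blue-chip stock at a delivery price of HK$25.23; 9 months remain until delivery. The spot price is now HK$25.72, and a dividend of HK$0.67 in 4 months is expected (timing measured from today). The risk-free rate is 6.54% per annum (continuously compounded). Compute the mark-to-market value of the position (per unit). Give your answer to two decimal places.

PV(remaining dividends) I = 0.67·e^(−0.0654·4/12) = 0.6556
Current forward F = (S − I)·e^(rT) = (25.72 − 0.6556)·e^(0.0654·9/12) = 25.0644 × 1.050273 = 26.3245
Value (long) = (F − K)·e^(−rT) = (26.3245 − 25.23) × 0.952134 = 1.0421
Value = HK$1.04

HK$1.04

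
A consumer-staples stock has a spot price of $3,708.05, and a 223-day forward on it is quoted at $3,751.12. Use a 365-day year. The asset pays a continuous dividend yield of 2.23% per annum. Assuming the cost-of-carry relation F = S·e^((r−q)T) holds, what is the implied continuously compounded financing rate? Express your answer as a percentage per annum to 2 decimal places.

4.12%

From F = S·e^((r−q)T): (r − q) = ln(F/S)/T
ln(3751.12/3708.05) = ln(1.011615) = 0.011548
(r − q) = 0.011548 / (223/365) = 0.018901
r = ln(F/S)/T + q = 0.018901 + 0.0223 = 0.041201
r = 4.12%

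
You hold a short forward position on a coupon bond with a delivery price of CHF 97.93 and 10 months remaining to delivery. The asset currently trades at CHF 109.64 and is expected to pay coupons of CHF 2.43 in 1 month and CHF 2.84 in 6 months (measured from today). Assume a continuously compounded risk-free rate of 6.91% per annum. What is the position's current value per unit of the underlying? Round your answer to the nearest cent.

PV(remaining coupons) I = 2.43·e^(−0.0691·1/12) + 2.84·e^(−0.0691·6/12) = 5.1596
Current forward F = (S − I)·e^(rT) = (109.64 − 5.1596)·e^(0.0691·10/12) = 104.4804 × 1.059274 = 110.6734
Value (long) = (F − K)·e^(−rT) = (110.6734 − 97.93) × 0.944043 = 12.0303
Short position value = −(long value) = -CHF 12.03

-CHF 12.03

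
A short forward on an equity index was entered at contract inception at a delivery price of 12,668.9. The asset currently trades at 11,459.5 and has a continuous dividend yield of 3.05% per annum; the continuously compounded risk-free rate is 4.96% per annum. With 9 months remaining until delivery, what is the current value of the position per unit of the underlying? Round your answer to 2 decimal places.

1005.94

Current fair forward for the remaining 9 months: F = S·e^((r − q)·T), (r − q) = 0.0496 − 0.0305 = 0.0191
F = 11459.5 · e^(0.0191 × 9/12) = 11459.5 × 1.01442809 = 11624.8387
Value of long forward = (F − K)·e^(−rT) = (11624.8387 − 12668.9) · e^(−0.0496·9/12)
= -1044.0613 × 0.96348342 = -1005.94
Short position value = −(long value) = 1005.94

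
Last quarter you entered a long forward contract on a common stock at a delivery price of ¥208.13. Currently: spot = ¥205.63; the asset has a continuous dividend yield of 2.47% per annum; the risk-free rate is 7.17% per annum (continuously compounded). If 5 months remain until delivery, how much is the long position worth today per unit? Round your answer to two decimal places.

Current fair forward for the remaining 5 months: F = S·e^((r − q)·T), (r − q) = 0.0717 − 0.0247 = 0.0470
F = 205.63 · e^(0.0470 × 5/12) = 205.63 × 1.019776 = 209.6965
Value of long forward = (F − K)·e^(−rT) = (209.6965 − 208.13) · e^(−0.0717·5/12)
= 1.5665 × 0.970567 = 1.52

¥1.52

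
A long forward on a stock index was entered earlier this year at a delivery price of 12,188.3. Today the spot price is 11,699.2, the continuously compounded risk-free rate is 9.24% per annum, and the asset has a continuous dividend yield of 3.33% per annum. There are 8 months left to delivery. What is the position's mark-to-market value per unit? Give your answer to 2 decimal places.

Current fair forward for the remaining 8 months: F = S·e^((r − q)·T), (r − q) = 0.0924 − 0.0333 = 0.0591
F = 11699.2 · e^(0.0591 × 8/12) = 11699.2 × 1.04018648 = 12169.3497
Value of long forward = (F − K)·e^(−rT) = (12169.3497 − 12188.3) · e^(−0.0924·8/12)
= -18.9503 × 0.94025892 = -17.82

-17.82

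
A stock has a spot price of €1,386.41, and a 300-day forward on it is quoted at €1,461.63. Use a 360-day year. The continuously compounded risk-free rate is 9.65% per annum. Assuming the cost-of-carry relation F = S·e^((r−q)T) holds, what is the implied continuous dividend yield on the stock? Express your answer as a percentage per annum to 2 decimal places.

3.31%

From F = S·e^((r−q)T): (r − q) = ln(F/S)/T
ln(1461.63/1386.41) = ln(1.054255) = 0.052834
(r − q) = 0.052834 / (300/360) = 0.063401
q = r − ln(F/S)/T = 0.0965 − 0.063401 = 0.033099
q = 3.31%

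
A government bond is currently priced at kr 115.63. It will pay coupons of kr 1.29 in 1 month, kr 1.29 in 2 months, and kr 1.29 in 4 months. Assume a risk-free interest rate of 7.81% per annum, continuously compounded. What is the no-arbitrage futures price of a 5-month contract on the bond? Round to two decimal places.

PV(coupons) I = 1.29·e^(−0.0781·1/12) + 1.29·e^(−0.0781·2/12) + 1.29·e^(−0.0781·4/12)
I = 1.2816 + 1.2733 + 1.2569 = 3.8118
F = (S − I)·e^(rT) = (115.63 − 3.8118) · e^(0.0781·5/12)
= 111.8182 · e^0.032542 = 111.8182 × 1.033077 = kr 115.52

kr 115.52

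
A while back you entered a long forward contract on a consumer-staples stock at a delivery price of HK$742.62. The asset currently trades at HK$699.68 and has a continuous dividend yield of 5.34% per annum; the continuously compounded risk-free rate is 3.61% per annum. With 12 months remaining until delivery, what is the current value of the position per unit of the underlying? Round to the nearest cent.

-HK$52.99

Current fair forward for the remaining 12 months: F = S·e^((r − q)·T), (r − q) = 0.0361 − 0.0534 = -0.0173
F = 699.68 · e^(-0.0173 × 12/12) = 699.68 × 0.982849 = 687.6798
Value of long forward = (F − K)·e^(−rT) = (687.6798 − 742.62) · e^(−0.0361·12/12)
= -54.9402 × 0.964544 = -52.99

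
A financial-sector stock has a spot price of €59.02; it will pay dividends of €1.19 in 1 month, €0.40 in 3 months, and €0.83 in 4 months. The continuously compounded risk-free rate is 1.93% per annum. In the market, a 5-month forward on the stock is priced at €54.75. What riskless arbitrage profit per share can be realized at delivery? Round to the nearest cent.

€2.32 per share

PV(dividends) I = 1.19·e^(−0.0193·1/12) + 0.40·e^(−0.0193·3/12) + 0.83·e^(−0.0193·4/12) = 2.4108
Fair forward F* = (S − I)·e^(rT) = (59.02 − 2.4108)·e^0.008042 = 56.6092 × 1.008074 = 57.0663
Market €54.75 < fair 57.0663: forward underpriced → reverse cash-and-carry (short the stock, invest proceeds at r, pay the dividends, go long the forward).
Profit at T = |F_mkt − F*| = |54.75 − 57.0663| = €2.32 per share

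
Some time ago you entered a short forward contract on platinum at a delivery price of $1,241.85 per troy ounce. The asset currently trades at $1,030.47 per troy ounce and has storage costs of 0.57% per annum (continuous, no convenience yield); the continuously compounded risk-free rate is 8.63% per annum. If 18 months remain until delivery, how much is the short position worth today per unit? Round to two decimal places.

Current fair forward for the remaining 18 months: F = S·e^((r + u)·T), (r + u) = 0.0863 + 0.0057 = 0.0920
F = 1030.47 · e^(0.0920 × 18/12) = 1030.47 × 1.14797555 = 1182.9544
Value of long forward = (F − K)·e^(−rT) = (1182.9544 − 1241.85) · e^(−0.0863·18/12)
= -58.8956 × 0.87857852 = -51.74
Short position value = −(long value) = $51.74

$51.74 per troy ounce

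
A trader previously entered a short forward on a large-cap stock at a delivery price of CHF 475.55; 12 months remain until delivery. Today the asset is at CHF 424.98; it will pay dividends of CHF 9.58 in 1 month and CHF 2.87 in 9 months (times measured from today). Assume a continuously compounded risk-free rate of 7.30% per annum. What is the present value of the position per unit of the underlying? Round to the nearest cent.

PV(remaining dividends) I = 9.58·e^(−0.0730·1/12) + 2.87·e^(−0.0730·9/12) = 12.2390
Current forward F = (S − I)·e^(rT) = (424.98 − 12.2390)·e^(0.0730·12/12) = 412.7410 × 1.075731 = 443.9983
Value (long) = (F − K)·e^(−rT) = (443.9983 − 475.55) × 0.929601 = -29.3305
Short position value = −(long value) = CHF 29.33

CHF 29.33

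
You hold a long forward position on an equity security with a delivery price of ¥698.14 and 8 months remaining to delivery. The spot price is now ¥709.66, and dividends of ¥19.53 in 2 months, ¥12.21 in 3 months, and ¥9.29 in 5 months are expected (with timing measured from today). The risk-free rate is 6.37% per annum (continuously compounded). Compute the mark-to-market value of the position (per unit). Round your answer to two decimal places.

PV(remaining dividends) I = 19.53·e^(−0.0637·2/12) + 12.21·e^(−0.0637·3/12) + 9.29·e^(−0.0637·5/12) = 40.3875
Current forward F = (S − I)·e^(rT) = (709.66 − 40.3875)·e^(0.0637·8/12) = 669.2725 × 1.043381 = 698.3062
Value (long) = (F − K)·e^(−rT) = (698.3062 − 698.14) × 0.958422 = 0.1593
Value = ¥0.16

¥0.16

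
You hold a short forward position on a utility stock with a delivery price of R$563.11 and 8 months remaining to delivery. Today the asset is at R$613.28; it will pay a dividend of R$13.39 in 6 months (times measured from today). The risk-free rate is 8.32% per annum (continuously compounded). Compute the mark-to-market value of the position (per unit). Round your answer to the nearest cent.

-R$67.71

PV(remaining dividends) I = 13.39·e^(−0.0832·6/12) = 12.8444
Current forward F = (S − I)·e^(rT) = (613.28 − 12.8444)·e^(0.0832·8/12) = 600.4356 × 1.057034 = 634.6808
Value (long) = (F − K)·e^(−rT) = (634.6808 − 563.11) × 0.946044 = 67.7091
Short position value = −(long value) = -R$67.71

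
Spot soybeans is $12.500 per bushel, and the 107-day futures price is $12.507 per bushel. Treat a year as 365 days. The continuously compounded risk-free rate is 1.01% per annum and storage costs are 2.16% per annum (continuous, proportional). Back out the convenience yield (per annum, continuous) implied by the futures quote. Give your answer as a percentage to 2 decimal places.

2.98%

F = S·e^((r+u−y)T) ⇒ (r+u−y) = ln(F/S)/T
ln(12.507/12.500) = 0.000560; /T ⇒ 0.001910
y = r + u − ln(F/S)/T = 0.0101 + 0.0216 − 0.001910 = 0.029790
y = 2.98%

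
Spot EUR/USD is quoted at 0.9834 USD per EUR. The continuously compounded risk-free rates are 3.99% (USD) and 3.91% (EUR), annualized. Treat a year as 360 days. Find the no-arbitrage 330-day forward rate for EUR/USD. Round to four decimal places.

F = S·e^((r_USD − r_EUR)T) = 0.9834 · e^((0.0399 − 0.0391) × 330/360)
= 0.9834 · e^0.000733 = 0.9834 × 1.000733
F = 0.9841 USD per EUR

0.9841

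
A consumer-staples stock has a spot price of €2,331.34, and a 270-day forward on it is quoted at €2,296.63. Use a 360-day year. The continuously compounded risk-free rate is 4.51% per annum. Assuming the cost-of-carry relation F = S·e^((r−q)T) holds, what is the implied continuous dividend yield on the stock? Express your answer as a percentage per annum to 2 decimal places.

From F = S·e^((r−q)T): (r − q) = ln(F/S)/T
ln(2296.63/2331.34) = ln(0.985112) = -0.015000
(r − q) = -0.015000 / (270/360) = -0.020000
q = r − ln(F/S)/T = 0.0451 + 0.020000 = 0.065100
q = 6.51%

6.51%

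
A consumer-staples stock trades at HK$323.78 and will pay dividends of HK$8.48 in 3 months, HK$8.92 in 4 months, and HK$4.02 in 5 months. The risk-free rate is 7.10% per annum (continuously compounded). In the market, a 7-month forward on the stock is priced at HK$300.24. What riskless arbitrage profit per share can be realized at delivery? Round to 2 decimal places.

PV(dividends) I = 8.48·e^(−0.0710·3/12) + 8.92·e^(−0.0710·4/12) + 4.02·e^(−0.0710·5/12) = 20.9450
Fair forward F* = (S − I)·e^(rT) = (323.78 − 20.9450)·e^0.041417 = 302.8350 × 1.042287 = 315.6410
Market HK$300.24 < fair 315.6410: forward underpriced → reverse cash-and-carry (short the stock, invest proceeds at r, pay the dividends, go long the forward).
Profit at T = |F_mkt − F*| = |300.24 − 315.6410| = HK$15.40 per share

HK$15.40 per share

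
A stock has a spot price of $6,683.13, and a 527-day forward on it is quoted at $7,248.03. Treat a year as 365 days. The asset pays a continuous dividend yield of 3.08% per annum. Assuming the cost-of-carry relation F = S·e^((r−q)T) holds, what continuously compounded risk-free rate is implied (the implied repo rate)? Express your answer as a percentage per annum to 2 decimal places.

8.70%

From F = S·e^((r−q)T): (r − q) = ln(F/S)/T
ln(7248.03/6683.13) = ln(1.084526) = 0.081143
(r − q) = 0.081143 / (527/365) = 0.056200
r = ln(F/S)/T + q = 0.056200 + 0.0308 = 0.087000
r = 8.70%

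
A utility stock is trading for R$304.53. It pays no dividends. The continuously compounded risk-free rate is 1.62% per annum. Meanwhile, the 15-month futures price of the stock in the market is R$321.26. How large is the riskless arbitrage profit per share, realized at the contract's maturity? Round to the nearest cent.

Fair futures: F* = S·e^(carry·T), with carry = r = 0.0162
F* = 304.53 · e^(0.0162 × 15/12) = 304.53 · e^0.020250 = 304.53 × 1.020456 = R$310.7595
Market R$321.26 > fair R$310.7595: forward overpriced → cash-and-carry (buy spot, short the forward).
At maturity, profit = |F_mkt − F*| = |321.26 − 310.7595| = R$10.50 per share

R$10.50 per share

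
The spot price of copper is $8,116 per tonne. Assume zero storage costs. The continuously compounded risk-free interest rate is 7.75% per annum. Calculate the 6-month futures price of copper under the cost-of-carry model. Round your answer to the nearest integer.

$8,437 per tonne

F = S·e^(rT) = 8116 · e^(0.0775 × 6/12) = 8116 · e^0.038750
= 8116 × 1.039511 = $8,437 per tonne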